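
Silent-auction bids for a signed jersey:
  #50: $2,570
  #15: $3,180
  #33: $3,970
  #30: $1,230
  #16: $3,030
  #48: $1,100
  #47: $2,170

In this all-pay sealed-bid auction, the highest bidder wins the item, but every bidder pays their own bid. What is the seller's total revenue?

Rule: the highest bidder wins the item, but every bidder pays their own bid.
Sorting bids: 3,970 (#33) > 3,180 (#15) > 3,030 (#16) > 2,570 (#50) > 2,170 (#47) > 1,230 (#30) > …
Every bidder forfeits their bid regardless of winning.
Revenue = 2,570 + 3,180 + 3,970 + 1,230 + 3,030 + 1,100 + 2,170 = $17,250.

Total revenue: $17,250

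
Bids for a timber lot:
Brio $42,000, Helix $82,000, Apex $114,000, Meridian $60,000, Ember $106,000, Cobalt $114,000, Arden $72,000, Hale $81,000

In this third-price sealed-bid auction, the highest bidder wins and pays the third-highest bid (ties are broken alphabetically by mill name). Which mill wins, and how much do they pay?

Sorting bids: 114,000 (Apex) > 114,000 (Cobalt) > 106,000 (Ember) > 82,000 (Helix) > 81,000 (Hale) > 72,000 (Arden) > …
Tie at $114,000 → Apex wins by tie-break.
Apex is highest; pays the third-highest bid, $106,000.

Apex pays $106,000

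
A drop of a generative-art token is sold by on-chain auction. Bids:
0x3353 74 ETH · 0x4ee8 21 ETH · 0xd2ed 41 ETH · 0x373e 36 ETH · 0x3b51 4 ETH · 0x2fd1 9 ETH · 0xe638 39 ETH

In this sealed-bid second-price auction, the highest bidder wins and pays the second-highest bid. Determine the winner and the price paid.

Bids in order: 74 (0x3353) > 41 (0xd2ed) > 39 (0xe638) > 36 (0x373e) > 21 (0x4ee8) > 9 (0x2fd1) > …
Second-price: 0x3353 pays 0xd2ed's bid of 41 ETH.

0x3353 pays 41 ETH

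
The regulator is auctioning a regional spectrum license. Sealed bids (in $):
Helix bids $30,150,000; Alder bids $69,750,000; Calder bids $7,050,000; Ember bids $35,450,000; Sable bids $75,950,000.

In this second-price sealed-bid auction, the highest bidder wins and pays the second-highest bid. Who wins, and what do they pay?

Sable pays $69,750,000

Bids ranked: 75,950,000 (Sable) > 69,750,000 (Alder) > 35,450,000 (Ember) > 30,150,000 (Helix) > 7,050,000 (Calder)
Second-price: Sable pays Alder's bid of $69,750,000.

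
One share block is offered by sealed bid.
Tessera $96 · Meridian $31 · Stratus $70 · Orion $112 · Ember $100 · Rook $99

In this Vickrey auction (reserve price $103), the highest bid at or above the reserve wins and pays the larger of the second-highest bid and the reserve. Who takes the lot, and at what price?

Orion pays $103

Bids ranked: 112 (Orion) > 100 (Ember) > 99 (Rook) > 96 (Tessera) > 70 (Stratus) > 31 (Meridian)
Orion has the top bid at or above the reserve ($112).
max(second-highest $100, reserve $103) = $103.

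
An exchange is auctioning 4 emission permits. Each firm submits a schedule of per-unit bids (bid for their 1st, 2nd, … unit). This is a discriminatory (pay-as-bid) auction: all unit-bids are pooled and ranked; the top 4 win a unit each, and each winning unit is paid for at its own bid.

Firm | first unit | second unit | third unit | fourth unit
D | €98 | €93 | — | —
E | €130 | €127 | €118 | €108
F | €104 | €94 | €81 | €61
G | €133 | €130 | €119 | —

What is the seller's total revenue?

Total revenue: €520

Merging the schedules and taking the best 4: 133 (G-1), 130 (E-1), 130 (G-2), 127 (E-2)
Next rejected bid: €119 (not a price — pay-as-bid).
Each winning unit pays its own bid.
Revenue = 133 + 130 + 130 + 127 = €520.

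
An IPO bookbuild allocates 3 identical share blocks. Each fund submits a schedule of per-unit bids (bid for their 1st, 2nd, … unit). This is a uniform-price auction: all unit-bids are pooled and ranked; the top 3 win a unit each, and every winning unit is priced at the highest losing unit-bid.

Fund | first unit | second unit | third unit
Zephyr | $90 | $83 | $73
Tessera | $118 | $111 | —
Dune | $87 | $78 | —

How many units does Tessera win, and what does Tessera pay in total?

Pooled unit-bids ranked (top 3): 118 (Tessera-1), 111 (Tessera-2), 90 (Zephyr-1)
First bid not allocated: $87.
Tessera wins 2 unit(s) at $87 each.

Tessera: 2 units, pays $174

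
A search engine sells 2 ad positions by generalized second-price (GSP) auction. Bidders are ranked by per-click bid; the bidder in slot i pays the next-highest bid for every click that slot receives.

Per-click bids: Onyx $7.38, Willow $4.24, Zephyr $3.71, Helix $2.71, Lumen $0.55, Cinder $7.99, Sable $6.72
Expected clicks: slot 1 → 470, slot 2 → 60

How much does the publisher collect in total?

Total revenue: $3871.80

Ranked by bid: $7.99 (Cinder) > $7.38 (Onyx) > $6.72 (Sable) > …
Slot 1: Cinder pays $7.38 × 470 = $3468.60
Slot 2: Onyx pays $6.72 × 60 = $403.20
Total = $3871.80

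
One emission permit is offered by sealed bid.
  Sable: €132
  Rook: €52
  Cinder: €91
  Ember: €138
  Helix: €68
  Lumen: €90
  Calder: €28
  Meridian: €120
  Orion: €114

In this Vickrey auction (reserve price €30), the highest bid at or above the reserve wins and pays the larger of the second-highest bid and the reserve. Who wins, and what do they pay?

Ember pays €132

Sorting bids: 138 (Ember) > 132 (Sable) > 120 (Meridian) > 114 (Orion) > 91 (Cinder) > 90 (Lumen) > …
Ember has the top bid at or above the reserve (€138).
Second-highest bid €132 exceeds the reserve €30 → payment €132.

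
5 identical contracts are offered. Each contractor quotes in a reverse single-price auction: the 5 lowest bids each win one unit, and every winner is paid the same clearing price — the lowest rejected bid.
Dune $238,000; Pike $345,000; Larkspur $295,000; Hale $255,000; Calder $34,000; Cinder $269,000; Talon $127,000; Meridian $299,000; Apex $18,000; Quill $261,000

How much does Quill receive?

Quill is paid $0

Bids ranked low→high: 18,000 (Apex), 34,000 (Calder), 127,000 (Talon), 238,000 (Dune), 255,000 (Hale), 261,000 (Quill), 269,000 (Cinder), …
The 5 lowest are Apex, Calder, Talon, Dune, Hale.
First losing bid is Quill's $261,000, which sets the uniform price.
Quill does not win → is paid $0.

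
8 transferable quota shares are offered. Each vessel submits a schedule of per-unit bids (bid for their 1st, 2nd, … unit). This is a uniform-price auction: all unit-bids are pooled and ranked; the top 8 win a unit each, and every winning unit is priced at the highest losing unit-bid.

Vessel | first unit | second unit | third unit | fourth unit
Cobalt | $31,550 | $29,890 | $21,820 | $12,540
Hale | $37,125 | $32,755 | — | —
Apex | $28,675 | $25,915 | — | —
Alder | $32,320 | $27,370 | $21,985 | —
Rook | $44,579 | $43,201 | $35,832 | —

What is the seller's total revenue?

Pooled unit-bids ranked (top 8): 44,579 (Rook-1), 43,201 (Rook-2), 37,125 (Hale-1), 35,832 (Rook-3), 32,755 (Hale-2), 32,320 (Alder-1), 31,550 (Cobalt-1), 29,890 (Cobalt-2)
First bid not allocated: $28,675.
Allocation: Alder 1, Cobalt 2, Hale 2, Rook 3. Every unit priced at $28,675.
Revenue = 8 × 28,675 = $229,400.

Total revenue: $229,400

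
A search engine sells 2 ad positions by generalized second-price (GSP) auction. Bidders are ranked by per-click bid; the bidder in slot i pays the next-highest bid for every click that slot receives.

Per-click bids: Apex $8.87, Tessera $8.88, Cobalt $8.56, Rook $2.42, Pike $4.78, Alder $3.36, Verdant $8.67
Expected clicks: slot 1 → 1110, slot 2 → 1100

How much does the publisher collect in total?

Sorting advertisers: $8.88 (Tessera) > $8.87 (Apex) > $8.67 (Verdant) > …
Slot 1: Tessera pays $8.87 × 1110 = $9845.70
Slot 2: Apex pays $8.67 × 1100 = $9537.00
Total = $19382.70

Total revenue: $19382.70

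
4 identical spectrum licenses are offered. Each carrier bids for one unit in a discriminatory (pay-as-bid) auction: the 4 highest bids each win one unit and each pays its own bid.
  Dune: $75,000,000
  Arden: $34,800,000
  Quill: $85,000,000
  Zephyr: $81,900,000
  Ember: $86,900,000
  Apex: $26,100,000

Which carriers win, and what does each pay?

Bids ranked high→low: 86,900,000 (Ember), 85,000,000 (Quill), 81,900,000 (Zephyr), 75,000,000 (Dune), 34,800,000 (Arden), 26,100,000 (Apex)
Winners (4 units): Ember, Quill, Zephyr, Dune.
Each winner pays its own bid: Ember $86,900,000, Quill $85,000,000, Zephyr $81,900,000, Dune $75,000,000.

Ember $86,900,000, Quill $85,000,000, Zephyr $81,900,000, Dune $75,000,000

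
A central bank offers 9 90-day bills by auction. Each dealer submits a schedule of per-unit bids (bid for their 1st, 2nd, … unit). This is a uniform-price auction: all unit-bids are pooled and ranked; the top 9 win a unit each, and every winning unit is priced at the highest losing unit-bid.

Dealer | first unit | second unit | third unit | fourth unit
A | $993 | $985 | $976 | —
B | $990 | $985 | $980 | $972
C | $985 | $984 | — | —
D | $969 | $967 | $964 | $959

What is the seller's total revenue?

Total revenue: $8,721

All unit-bids, highest first — top 9: 993 (A-1), 990 (B-1), 985 (A-2), 985 (B-2), 985 (C-1), 984 (C-2), 980 (B-3), 976 (A-3), 972 (B-4)
First bid not allocated: $969.
Allocation: A 3, B 4, C 2. Every unit priced at $969.
Revenue = 9 × 969 = $8,721.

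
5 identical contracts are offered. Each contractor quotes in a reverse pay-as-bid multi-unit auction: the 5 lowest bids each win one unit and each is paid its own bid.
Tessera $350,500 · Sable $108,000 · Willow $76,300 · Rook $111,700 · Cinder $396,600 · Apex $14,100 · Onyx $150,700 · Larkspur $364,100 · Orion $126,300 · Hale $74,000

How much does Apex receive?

Sorting: 14,100 (Apex), 74,000 (Hale), 76,300 (Willow), 108,000 (Sable), 111,700 (Rook), 126,300 (Orion), 150,700 (Onyx), …
Winners (5 units): Apex, Hale, Willow, Sable, Rook.
Apex wins → own bid $14,100.

Apex is paid $14,100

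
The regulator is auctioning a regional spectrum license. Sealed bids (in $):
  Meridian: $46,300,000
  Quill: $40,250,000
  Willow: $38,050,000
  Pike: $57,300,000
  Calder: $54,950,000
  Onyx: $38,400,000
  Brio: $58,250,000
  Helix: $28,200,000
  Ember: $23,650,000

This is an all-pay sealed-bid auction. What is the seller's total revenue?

Bids in order: 58,250,000 (Brio) > 57,300,000 (Pike) > 54,950,000 (Calder) > 46,300,000 (Meridian) > 40,250,000 (Quill) > 38,400,000 (Onyx) > …
Brio wins with the top bid; all bids are sunk regardless.
Every bidder forfeits their bid regardless of winning.
Revenue = 46,300,000 + 40,250,000 + 38,050,000 + 57,300,000 + 54,950,000 + 38,400,000 + 58,250,000 + 28,200,000 + 23,650,000 = $385,350,000.

Total revenue: $385,350,000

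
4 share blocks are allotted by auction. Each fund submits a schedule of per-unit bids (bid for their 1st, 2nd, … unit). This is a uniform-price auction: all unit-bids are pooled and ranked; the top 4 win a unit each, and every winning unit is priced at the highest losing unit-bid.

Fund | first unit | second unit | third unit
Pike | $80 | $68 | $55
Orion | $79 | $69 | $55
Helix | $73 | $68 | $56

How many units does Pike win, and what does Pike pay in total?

Pike: 1 unit, pays $68

All unit-bids, highest first — top 4: 80 (Pike-1), 79 (Orion-1), 73 (Helix-1), 69 (Orion-2)
First bid not allocated: $68.
Pike wins 1 unit(s) at $68 each.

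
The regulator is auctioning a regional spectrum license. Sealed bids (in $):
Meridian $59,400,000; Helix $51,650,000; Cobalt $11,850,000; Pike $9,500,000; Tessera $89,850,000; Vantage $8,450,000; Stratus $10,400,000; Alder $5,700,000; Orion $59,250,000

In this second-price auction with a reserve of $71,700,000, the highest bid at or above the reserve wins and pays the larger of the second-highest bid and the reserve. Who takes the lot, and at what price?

Tessera pays $71,700,000

Bids ranked: 89,850,000 (Tessera) > 59,400,000 (Meridian) > 59,250,000 (Orion) > 51,650,000 (Helix) > 11,850,000 (Cobalt) > 10,400,000 (Stratus) > …
Tessera has the top bid at or above the reserve ($89,850,000).
Second-highest bid $59,400,000 is below the reserve $71,700,000, so the reserve binds → payment $71,700,000.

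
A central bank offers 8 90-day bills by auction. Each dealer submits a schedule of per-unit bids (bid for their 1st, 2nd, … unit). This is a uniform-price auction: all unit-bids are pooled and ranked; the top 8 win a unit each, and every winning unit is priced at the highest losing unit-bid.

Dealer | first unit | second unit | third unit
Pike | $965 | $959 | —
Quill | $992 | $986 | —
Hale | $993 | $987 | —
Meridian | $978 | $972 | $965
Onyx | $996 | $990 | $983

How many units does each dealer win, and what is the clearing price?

Pooled unit-bids ranked (top 8): 996 (Onyx-1), 993 (Hale-1), 992 (Quill-1), 990 (Onyx-2), 987 (Hale-2), 986 (Quill-2), 983 (Onyx-3), 978 (Meridian-1)
The (k+1)-th unit-bid is $972.
Allocation: Hale 2, Meridian 1, Onyx 3, Quill 2.

Hale 2, Meridian 1, Onyx 3, Quill 2; clearing price $972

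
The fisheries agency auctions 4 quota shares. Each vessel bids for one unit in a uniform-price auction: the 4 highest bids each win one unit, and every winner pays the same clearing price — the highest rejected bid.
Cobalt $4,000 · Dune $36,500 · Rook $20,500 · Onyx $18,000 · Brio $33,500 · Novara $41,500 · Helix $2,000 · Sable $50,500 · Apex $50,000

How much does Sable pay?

Bids ranked high→low: 50,500 (Sable), 50,000 (Apex), 41,500 (Novara), 36,500 (Dune), 33,500 (Brio), 20,500 (Rook), …
Top 4: Sable, Apex, Novara, Dune.
Clearing price = highest rejected bid = $33,500.
Sable wins → pays $33,500.

Sable pays $33,500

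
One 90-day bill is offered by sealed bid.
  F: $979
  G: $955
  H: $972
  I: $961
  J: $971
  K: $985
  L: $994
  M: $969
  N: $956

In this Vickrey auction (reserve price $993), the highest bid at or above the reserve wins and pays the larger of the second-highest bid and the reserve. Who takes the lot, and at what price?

Sorting bids: 994 (L) > 985 (K) > 979 (F) > 972 (H) > 971 (J) > 969 (M) > …
Highest eligible bid: L at $994.
max(second-highest $985, reserve $993) = $993.

L pays $993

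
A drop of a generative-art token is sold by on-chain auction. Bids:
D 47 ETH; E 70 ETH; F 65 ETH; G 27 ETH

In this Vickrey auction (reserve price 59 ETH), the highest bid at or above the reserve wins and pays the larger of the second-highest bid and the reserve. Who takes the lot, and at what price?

E pays 65 ETH

Rule: the highest bid at or above the reserve wins and pays the larger of the second-highest bid and the reserve.
Bids in order: 70 (E) > 65 (F) > 47 (D) > 27 (G)
Highest eligible bid: E at 70 ETH.
Second-highest bid 65 ETH exceeds the reserve 59 ETH → payment 65 ETH.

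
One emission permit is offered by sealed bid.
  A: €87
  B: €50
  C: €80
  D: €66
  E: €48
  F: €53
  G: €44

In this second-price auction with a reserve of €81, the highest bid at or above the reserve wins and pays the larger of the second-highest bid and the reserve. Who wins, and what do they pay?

A pays €81

Bids in order: 87 (A) > 80 (C) > 66 (D) > 53 (F) > 50 (B) > 48 (E) > …
A has the top bid at or above the reserve (€87).
max(second-highest €80, reserve €81) = €81.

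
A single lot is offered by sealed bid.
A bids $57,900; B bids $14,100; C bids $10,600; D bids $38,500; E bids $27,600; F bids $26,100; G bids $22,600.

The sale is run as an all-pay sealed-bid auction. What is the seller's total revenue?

Total revenue: $197,400

Rule: the highest bidder wins the item, but every bidder pays their own bid.
Sorting bids: 57,900 (A) > 38,500 (D) > 27,600 (E) > 26,100 (F) > 22,600 (G) > 14,100 (B) > …
Every bidder forfeits their bid regardless of winning.
Revenue = 57,900 + 14,100 + 10,600 + 38,500 + 27,600 + 26,100 + 22,600 = $197,400.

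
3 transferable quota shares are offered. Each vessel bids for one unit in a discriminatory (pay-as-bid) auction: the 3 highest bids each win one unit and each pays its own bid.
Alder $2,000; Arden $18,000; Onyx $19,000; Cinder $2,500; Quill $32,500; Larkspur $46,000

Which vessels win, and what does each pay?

Larkspur $46,000, Quill $32,500, Onyx $19,000

Sorting: 46,000 (Larkspur), 32,500 (Quill), 19,000 (Onyx), 18,000 (Arden), 2,500 (Cinder), …
Top 3: Larkspur, Quill, Onyx.
Each winner pays its own bid: Larkspur $46,000, Quill $32,500, Onyx $19,000.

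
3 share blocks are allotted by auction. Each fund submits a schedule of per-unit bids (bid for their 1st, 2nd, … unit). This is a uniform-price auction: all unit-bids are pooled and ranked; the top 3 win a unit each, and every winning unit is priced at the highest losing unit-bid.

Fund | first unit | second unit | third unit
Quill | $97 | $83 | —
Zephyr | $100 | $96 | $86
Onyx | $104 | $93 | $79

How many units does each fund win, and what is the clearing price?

Merging the schedules and taking the best 3: 104 (Onyx-1), 100 (Zephyr-1), 97 (Quill-1)
Highest rejected unit-bid = $96.
Allocation: Onyx 1, Quill 1, Zephyr 1.

Onyx 1, Quill 1, Zephyr 1; clearing price $96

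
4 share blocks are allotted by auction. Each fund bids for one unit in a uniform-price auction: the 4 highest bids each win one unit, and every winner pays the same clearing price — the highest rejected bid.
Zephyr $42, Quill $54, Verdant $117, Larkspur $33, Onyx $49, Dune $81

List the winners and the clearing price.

Bids ranked high→low: 117 (Verdant), 81 (Dune), 54 (Quill), 49 (Onyx), 42 (Zephyr), 33 (Larkspur)
Winners (4 units): Verdant, Dune, Quill, Onyx.
First losing bid is Zephyr's $42, which sets the uniform price.

Verdant, Dune, Quill, Onyx; each pays $42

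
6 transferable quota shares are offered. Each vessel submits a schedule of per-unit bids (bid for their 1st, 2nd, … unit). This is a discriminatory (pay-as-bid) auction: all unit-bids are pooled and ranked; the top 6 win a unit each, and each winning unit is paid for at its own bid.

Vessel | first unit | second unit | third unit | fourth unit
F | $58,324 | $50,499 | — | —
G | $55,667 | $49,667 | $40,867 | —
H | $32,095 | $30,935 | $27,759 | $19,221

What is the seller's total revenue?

All unit-bids, highest first — top 6: 58,324 (F-1), 55,667 (G-1), 50,499 (F-2), 49,667 (G-2), 40,867 (G-3), 32,095 (H-1)
Next rejected bid: $30,935 (not a price — pay-as-bid).
Each winning unit pays its own bid.
Revenue = 58,324 + 55,667 + 50,499 + 49,667 + 40,867 + 32,095 = $287,119.

Total revenue: $287,119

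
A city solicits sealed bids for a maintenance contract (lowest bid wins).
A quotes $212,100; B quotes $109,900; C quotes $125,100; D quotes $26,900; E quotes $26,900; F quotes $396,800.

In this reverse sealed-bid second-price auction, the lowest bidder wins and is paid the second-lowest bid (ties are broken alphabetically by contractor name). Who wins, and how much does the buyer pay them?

Rule: the lowest bidder wins and is paid the second-lowest bid.
Bids in order: 26,900 (D) < 26,900 (E) < 109,900 (B) < 125,100 (C) < 212,100 (A) < 396,800 (F)
Tie at $26,900 → D wins by tie-break.
D wins with the lowest bid; price is set by the runner-up at $26,900.

D is paid $26,900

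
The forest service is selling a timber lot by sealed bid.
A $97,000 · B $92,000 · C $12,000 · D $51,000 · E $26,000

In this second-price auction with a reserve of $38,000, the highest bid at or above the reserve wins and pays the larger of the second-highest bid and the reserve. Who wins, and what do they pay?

Bids ranked: 97,000 (A) > 92,000 (B) > 51,000 (D) > 26,000 (E) > 12,000 (C)
Highest eligible bid: A at $97,000.
Second-highest bid $92,000 exceeds the reserve $38,000 → payment $92,000.

A pays $92,000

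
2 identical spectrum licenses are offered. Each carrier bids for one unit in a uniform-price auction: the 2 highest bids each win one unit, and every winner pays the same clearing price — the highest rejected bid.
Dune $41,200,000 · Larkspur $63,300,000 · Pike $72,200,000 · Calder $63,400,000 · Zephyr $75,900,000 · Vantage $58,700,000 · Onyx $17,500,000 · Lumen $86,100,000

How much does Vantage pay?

Sorting: 86,100,000 (Lumen), 75,900,000 (Zephyr), 72,200,000 (Pike), 63,400,000 (Calder), …
Winners (2 units): Lumen, Zephyr.
First losing bid is Pike's $72,200,000, which sets the uniform price.
Vantage does not win → pays $0.

Vantage pays $0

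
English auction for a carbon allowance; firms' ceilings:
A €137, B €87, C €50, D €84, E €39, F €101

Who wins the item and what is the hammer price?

A wins at €101

Limits ranked: 137 (A) > 101 (F) > 87 (B) > 84 (D) > 50 (C) > 39 (E)
Once the price passes €101, only A is left; the hammer falls at F's limit of €101.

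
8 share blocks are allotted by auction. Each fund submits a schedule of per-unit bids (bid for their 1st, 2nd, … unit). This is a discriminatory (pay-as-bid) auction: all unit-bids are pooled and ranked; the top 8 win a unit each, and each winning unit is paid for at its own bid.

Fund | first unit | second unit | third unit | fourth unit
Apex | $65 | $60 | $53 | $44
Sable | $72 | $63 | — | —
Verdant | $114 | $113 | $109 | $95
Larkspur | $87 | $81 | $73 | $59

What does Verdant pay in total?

Verdant pays $431

Pooled unit-bids ranked (top 8): 114 (Verdant-1), 113 (Verdant-2), 109 (Verdant-3), 95 (Verdant-4), 87 (Larkspur-1), 81 (Larkspur-2), 73 (Larkspur-3), 72 (Sable-1)
Next rejected bid: $65 (not a price — pay-as-bid).
Verdant's winning unit-bids: 114 + 113 + 109 + 95 = $431.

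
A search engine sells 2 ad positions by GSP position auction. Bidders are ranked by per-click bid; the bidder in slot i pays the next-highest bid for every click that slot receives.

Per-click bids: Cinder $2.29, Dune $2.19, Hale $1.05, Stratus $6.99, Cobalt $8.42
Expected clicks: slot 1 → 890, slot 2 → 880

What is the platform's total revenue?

Sorting advertisers: $8.42 (Cobalt) > $6.99 (Stratus) > $2.29 (Cinder) > …
Slot 1: Cobalt pays $6.99 × 890 = $6221.10
Slot 2: Stratus pays $2.29 × 880 = $2015.20
Total = $8236.30

Total revenue: $8236.30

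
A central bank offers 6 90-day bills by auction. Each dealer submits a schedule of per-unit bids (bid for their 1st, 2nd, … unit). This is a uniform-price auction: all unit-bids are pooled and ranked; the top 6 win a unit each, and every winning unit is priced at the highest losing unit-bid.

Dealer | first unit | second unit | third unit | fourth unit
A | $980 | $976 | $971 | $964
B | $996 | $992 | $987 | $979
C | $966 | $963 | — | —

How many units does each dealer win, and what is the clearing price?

Pooled unit-bids ranked (top 6): 996 (B-1), 992 (B-2), 987 (B-3), 980 (A-1), 979 (B-4), 976 (A-2)
Highest rejected unit-bid = $971.
Allocation: A 2, B 4.

A 2, B 4; clearing price $971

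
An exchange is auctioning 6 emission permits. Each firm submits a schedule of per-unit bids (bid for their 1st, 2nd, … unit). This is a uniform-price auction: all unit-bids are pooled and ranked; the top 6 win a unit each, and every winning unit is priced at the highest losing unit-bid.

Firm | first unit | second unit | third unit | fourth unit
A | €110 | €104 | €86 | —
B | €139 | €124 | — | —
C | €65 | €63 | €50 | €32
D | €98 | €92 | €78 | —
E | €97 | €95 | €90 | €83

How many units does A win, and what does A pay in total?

All unit-bids, highest first — top 6: 139 (B-1), 124 (B-2), 110 (A-1), 104 (A-2), 98 (D-1), 97 (E-1)
The (k+1)-th unit-bid is €95.
A wins 2 unit(s) at €95 each.

A: 2 units, pays €190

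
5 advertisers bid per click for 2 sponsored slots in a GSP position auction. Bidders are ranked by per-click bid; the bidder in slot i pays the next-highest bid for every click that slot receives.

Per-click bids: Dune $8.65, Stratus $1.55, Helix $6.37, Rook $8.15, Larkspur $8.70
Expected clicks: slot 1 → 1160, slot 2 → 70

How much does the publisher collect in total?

Total revenue: $10604.50

Per-click bids in order: $8.70 (Larkspur) > $8.65 (Dune) > $8.15 (Rook) > …
Slot 1: Larkspur pays $8.65 × 1160 = $10034.00
Slot 2: Dune pays $8.15 × 70 = $570.50
Total = $10604.50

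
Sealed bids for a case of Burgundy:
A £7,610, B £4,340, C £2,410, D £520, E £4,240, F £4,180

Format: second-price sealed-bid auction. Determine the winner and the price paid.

A pays £4,340

Second-price sealed-bid auction: the highest bidder wins and pays the second-highest bid.
Bids in order: 7,610 (A) > 4,340 (B) > 4,240 (E) > 4,180 (F) > 2,410 (C) > 520 (D)
A is highest; pays the second-highest bid, £4,340.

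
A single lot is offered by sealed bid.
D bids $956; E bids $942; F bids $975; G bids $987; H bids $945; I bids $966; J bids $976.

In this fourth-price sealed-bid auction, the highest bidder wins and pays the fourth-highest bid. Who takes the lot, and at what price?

Sorting bids: 987 (G) > 976 (J) > 975 (F) > 966 (I) > 956 (D) > 945 (H) > …
G wins; payment is bid #4 in the ranking = $966.

G pays $966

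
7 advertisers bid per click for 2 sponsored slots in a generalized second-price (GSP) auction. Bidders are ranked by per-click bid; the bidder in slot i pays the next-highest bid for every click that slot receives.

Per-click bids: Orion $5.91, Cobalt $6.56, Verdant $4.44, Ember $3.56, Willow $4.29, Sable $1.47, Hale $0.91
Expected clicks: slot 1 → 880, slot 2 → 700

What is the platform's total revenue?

Total revenue: $8308.80

Sorting advertisers: $6.56 (Cobalt) > $5.91 (Orion) > $4.44 (Verdant) > …
Slot 1: Cobalt pays $5.91 × 880 = $5200.80
Slot 2: Orion pays $4.44 × 700 = $3108.00
Total = $8308.80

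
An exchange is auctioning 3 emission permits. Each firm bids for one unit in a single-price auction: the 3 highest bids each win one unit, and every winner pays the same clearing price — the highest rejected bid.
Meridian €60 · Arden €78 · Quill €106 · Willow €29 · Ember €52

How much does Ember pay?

Bids ranked high→low: 106 (Quill), 78 (Arden), 60 (Meridian), 52 (Ember), 29 (Willow)
Winners (3 units): Quill, Arden, Meridian.
Highest unsuccessful bid: €52 → clearing price.
Ember does not win → pays €0.

Ember pays €0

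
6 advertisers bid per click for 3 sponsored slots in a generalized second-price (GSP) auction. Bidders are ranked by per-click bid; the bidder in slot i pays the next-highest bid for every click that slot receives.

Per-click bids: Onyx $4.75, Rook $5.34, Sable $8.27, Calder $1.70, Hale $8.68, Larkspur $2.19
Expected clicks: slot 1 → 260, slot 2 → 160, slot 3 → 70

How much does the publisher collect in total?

Total revenue: $3337.10

Per-click bids in order: $8.68 (Hale) > $8.27 (Sable) > $5.34 (Rook) > $4.75 (Onyx) > …
Slot 1: Hale pays $8.27 × 260 = $2150.20
Slot 2: Sable pays $5.34 × 160 = $854.40
Slot 3: Rook pays $4.75 × 70 = $332.50
Total = $3337.10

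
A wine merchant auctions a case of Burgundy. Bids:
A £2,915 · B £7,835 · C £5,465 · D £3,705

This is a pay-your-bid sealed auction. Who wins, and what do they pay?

Bids in order: 7,835 (B) > 5,465 (C) > 3,705 (D) > 2,915 (A)
B is highest → pays own bid, £7,835.

B pays £7,835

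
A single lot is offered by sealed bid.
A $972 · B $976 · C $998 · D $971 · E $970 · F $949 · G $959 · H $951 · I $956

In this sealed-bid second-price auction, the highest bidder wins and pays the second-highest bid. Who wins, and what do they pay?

C pays $976

Rule: the highest bidder wins and pays the second-highest bid.
Bids ranked: 998 (C) > 976 (B) > 972 (A) > 971 (D) > 970 (E) > 959 (G) > …
Second-price: C pays B's bid of $976.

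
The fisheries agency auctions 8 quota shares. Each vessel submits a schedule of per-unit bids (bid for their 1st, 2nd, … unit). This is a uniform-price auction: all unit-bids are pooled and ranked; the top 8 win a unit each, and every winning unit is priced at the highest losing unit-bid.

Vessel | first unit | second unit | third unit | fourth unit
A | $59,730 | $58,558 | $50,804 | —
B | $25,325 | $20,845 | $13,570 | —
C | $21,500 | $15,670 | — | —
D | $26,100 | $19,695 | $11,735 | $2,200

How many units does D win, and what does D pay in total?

Pooled unit-bids ranked (top 8): 59,730 (A-1), 58,558 (A-2), 50,804 (A-3), 26,100 (D-1), 25,325 (B-1), 21,500 (C-1), 20,845 (B-2), 19,695 (D-2)
Highest rejected unit-bid = $15,670.
D wins 2 unit(s) at $15,670 each.

D: 2 units, pays $31,340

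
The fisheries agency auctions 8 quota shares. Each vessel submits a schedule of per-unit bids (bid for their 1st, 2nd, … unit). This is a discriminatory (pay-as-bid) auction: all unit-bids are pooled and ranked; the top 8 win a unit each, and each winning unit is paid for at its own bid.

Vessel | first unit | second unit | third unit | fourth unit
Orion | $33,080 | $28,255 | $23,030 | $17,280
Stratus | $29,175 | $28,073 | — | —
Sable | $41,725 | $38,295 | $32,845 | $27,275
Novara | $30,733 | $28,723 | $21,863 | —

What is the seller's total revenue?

Merging the schedules and taking the best 8: 41,725 (Sable-1), 38,295 (Sable-2), 33,080 (Orion-1), 32,845 (Sable-3), 30,733 (Novara-1), 29,175 (Stratus-1), 28,723 (Novara-2), 28,255 (Orion-2)
Next rejected bid: $28,073 (not a price — pay-as-bid).
Each winning unit pays its own bid.
Revenue = 41,725 + 38,295 + 33,080 + 32,845 + 30,733 + 29,175 + 28,723 + 28,255 = $262,831.

Total revenue: $262,831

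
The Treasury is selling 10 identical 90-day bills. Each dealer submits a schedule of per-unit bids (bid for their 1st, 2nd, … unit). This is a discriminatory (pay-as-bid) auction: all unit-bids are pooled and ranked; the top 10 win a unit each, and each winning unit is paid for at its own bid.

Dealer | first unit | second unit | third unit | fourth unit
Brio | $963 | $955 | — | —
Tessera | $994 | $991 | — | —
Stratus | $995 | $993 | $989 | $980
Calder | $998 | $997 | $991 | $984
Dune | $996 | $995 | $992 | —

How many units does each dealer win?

Calder 3, Dune 3, Stratus 2, Tessera 2

All unit-bids, highest first — top 10: 998 (Calder-1), 997 (Calder-2), 996 (Dune-1), 995 (Stratus-1), 995 (Dune-2), 994 (Tessera-1), 993 (Stratus-2), 992 (Dune-3), 991 (Tessera-2), 991 (Calder-3)
Next rejected bid: $989 (not a price — pay-as-bid).
Allocation: Calder 3, Dune 3, Stratus 2, Tessera 2.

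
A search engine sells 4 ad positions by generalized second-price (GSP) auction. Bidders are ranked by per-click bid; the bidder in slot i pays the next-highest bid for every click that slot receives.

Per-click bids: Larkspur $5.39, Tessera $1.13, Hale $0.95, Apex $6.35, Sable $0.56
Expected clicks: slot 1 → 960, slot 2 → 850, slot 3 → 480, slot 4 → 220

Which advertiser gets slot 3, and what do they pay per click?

Ranked by bid: $6.35 (Apex) > $5.39 (Larkspur) > $1.13 (Tessera) > $0.95 (Hale) > $0.56 (Sable)
Slot 3 goes to the third-ranked bidder, Tessera, who pays the next bid down: $0.95/click.

Tessera; $0.95 per click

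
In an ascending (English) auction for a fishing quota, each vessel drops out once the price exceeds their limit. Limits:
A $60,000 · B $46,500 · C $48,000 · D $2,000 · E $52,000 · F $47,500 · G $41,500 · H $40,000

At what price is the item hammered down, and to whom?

A wins at $52,000

Limits ranked: 60,000 (A) > 52,000 (E) > 48,000 (C) > 47,500 (F) > 46,500 (B) > 41,500 (G) > …
E is the last rival to drop out, at $52,000; A remains and wins at that price.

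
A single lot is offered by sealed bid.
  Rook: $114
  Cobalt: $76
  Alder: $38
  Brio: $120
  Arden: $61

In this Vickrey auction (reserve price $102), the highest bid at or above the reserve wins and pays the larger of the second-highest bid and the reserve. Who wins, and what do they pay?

Brio pays $114

Rule: the highest bid at or above the reserve wins and pays the larger of the second-highest bid and the reserve.
Sorting bids: 120 (Brio) > 114 (Rook) > 76 (Cobalt) > 61 (Arden) > 38 (Alder)
Brio has the top bid at or above the reserve ($120).
Second-highest bid $114 exceeds the reserve $102 → payment $114.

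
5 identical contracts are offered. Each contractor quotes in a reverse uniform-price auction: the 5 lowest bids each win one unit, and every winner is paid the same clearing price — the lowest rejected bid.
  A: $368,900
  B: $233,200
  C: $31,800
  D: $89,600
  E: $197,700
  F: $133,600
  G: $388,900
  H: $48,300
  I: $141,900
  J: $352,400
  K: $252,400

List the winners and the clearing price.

C, H, D, F, I; each is paid $197,700

Ordering the bids: 31,800 (C), 48,300 (H), 89,600 (D), 133,600 (F), 141,900 (I), 197,700 (E), 233,200 (B), …
Winners (5 units): C, H, D, F, I.
Lowest unsuccessful bid: $197,700 → clearing price.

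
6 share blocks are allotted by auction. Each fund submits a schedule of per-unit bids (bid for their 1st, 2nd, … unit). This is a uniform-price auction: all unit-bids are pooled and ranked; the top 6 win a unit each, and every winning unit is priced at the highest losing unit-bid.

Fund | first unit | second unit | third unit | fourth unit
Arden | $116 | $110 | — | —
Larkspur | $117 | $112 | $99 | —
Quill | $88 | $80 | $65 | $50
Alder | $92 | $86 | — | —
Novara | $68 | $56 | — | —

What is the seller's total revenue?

Merging the schedules and taking the best 6: 117 (Larkspur-1), 116 (Arden-1), 112 (Larkspur-2), 110 (Arden-2), 99 (Larkspur-3), 92 (Alder-1)
Highest rejected unit-bid = $88.
Allocation: Alder 1, Arden 2, Larkspur 3. Every unit priced at $88.
Revenue = 6 × 88 = $528.

Total revenue: $528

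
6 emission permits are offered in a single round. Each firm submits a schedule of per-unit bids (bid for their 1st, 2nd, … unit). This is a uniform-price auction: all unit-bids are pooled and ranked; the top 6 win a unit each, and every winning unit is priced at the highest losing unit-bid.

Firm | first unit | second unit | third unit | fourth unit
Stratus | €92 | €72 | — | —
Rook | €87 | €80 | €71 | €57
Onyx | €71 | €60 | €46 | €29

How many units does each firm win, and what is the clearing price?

Merging the schedules and taking the best 6: 92 (Stratus-1), 87 (Rook-1), 80 (Rook-2), 72 (Stratus-2), 71 (Rook-3), 71 (Onyx-1)
The (k+1)-th unit-bid is €60.
Allocation: Onyx 1, Rook 3, Stratus 2.

Onyx 1, Rook 3, Stratus 2; clearing price €60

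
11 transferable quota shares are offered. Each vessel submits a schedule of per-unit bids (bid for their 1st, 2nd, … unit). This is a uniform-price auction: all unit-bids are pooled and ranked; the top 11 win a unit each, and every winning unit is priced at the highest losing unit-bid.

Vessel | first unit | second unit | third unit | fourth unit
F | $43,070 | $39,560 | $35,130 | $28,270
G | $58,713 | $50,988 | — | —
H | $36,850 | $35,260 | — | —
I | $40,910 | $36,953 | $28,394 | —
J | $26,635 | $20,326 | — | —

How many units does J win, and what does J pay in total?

J: 0 units, pays $0

All unit-bids, highest first — top 11: 58,713 (G-1), 50,988 (G-2), 43,070 (F-1), 40,910 (I-1), 39,560 (F-2), 36,953 (I-2), 36,850 (H-1), 35,260 (H-2), 35,130 (F-3), 28,394 (I-3), 28,270 (F-4)
First bid not allocated: $26,635.
J wins 0 unit(s) at $26,635 each.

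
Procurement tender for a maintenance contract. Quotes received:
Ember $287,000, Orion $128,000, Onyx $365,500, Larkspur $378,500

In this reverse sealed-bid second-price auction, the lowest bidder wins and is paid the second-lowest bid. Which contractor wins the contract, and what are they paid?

Orion is paid $287,000

Reverse sealed-bid second-price auction: the lowest bidder wins and is paid the second-lowest bid.
Sorting bids: 128,000 (Orion) < 287,000 (Ember) < 365,500 (Onyx) < 378,500 (Larkspur)
Orion is lowest; is paid the second-lowest bid, $287,000.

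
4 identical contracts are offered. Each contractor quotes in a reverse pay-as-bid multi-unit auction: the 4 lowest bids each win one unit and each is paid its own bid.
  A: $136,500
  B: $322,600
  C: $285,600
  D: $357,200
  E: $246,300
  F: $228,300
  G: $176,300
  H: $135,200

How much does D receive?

D is paid $0

Bids ranked low→high: 135,200 (H), 136,500 (A), 176,300 (G), 228,300 (F), 246,300 (E), 285,600 (C), …
The 4 lowest are H, A, G, F.
D does not win → $0.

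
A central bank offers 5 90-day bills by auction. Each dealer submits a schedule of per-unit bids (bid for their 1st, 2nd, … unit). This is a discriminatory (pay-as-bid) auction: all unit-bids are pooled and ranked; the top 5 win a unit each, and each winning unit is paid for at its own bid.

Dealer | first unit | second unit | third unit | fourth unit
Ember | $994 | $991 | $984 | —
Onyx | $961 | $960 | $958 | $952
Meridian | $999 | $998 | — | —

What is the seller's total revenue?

Total revenue: $4,966

Pooled unit-bids ranked (top 5): 999 (Meridian-1), 998 (Meridian-2), 994 (Ember-1), 991 (Ember-2), 984 (Ember-3)
Next rejected bid: $961 (not a price — pay-as-bid).
Each winning unit pays its own bid.
Revenue = 999 + 998 + 994 + 991 + 984 = $4,966.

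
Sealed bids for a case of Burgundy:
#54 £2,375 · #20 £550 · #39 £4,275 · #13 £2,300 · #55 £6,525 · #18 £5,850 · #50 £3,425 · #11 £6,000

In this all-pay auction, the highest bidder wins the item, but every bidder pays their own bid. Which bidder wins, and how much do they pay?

#55 pays £6,525

Bids in order: 6,525 (#55) > 6,000 (#11) > 5,850 (#18) > 4,275 (#39) > 3,425 (#50) > 2,375 (#54) > …
#55 wins with the top bid; all bids are sunk regardless.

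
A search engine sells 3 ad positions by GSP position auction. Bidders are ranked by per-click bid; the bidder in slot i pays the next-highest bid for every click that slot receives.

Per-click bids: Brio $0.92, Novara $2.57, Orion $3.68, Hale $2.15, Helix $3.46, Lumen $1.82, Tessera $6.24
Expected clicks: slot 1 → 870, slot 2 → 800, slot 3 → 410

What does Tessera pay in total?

Per-click bids in order: $6.24 (Tessera) > $3.68 (Orion) > $3.46 (Helix) > $2.57 (Novara) > …
Tessera holds slot 1 → pays next bid $3.68 × 870 clicks = $3201.60.

Tessera pays $3201.60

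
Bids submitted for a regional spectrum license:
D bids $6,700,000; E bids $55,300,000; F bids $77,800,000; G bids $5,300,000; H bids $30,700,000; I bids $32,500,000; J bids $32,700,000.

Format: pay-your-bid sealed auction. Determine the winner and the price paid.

F pays $77,800,000

Bids in order: 77,800,000 (F) > 55,300,000 (E) > 32,700,000 (J) > 32,500,000 (I) > 30,700,000 (H) > 6,700,000 (D) > …
First-price: F pays what they bid, $77,800,000.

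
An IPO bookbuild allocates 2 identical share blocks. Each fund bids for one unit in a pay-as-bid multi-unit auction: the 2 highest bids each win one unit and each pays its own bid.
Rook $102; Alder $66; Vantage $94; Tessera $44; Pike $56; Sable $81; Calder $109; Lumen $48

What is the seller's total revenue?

Total revenue: $211

Bids ranked high→low: 109 (Calder), 102 (Rook), 94 (Vantage), 81 (Sable), …
Winners (2 units): Calder, Rook.
Total revenue = 109 + 102 = $211.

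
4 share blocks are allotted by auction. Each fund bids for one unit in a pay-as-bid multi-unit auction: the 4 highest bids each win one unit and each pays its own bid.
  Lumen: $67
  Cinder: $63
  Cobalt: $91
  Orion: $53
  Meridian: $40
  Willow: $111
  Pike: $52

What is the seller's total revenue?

Total revenue: $332

Bids ranked high→low: 111 (Willow), 91 (Cobalt), 67 (Lumen), 63 (Cinder), 53 (Orion), 52 (Pike), …
Winners (4 units): Willow, Cobalt, Lumen, Cinder.
Total revenue = 111 + 91 + 67 + 63 = $332.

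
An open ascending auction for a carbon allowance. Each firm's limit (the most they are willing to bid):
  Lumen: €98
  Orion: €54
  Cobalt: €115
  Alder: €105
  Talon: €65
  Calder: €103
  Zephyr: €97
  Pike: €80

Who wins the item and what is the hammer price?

Cobalt wins at €105

Rule: the price rises until one bidder remains; the winner pays the price at which the last rival dropped out.
Sorting limits: 115 (Cobalt) > 105 (Alder) > 103 (Calder) > 98 (Lumen) > 97 (Zephyr) > 80 (Pike) > …
Once the price passes €105, only Cobalt is left; the hammer falls at Alder's limit of €105.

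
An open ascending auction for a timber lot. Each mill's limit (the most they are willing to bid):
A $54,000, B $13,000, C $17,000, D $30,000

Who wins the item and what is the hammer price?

A wins at $30,000

Rule: the price rises until one bidder remains; the winner pays the price at which the last rival dropped out.
Sorting limits: 54,000 (A) > 30,000 (D) > 17,000 (C) > 13,000 (B)
Bidding ends when D exits at $30,000; A takes it.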